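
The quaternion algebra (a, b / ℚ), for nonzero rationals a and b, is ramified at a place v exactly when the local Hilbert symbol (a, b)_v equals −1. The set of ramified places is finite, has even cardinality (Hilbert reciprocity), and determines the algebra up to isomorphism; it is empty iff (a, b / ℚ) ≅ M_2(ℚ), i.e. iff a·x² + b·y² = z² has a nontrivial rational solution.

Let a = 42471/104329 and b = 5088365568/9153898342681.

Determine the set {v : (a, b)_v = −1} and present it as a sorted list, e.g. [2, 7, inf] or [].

Mod squares: a ≡ 39, b ≡ 3. Check v ∈ {∞, 2, 3, 11, 13, 17, 19, 29}.
v=3: a=3^3·(≡1), b=3^5·(≡1) mod 3; (1|3)=+1, (1|3)=+1; (−1)^{3·5·1}·(+1)^5·(+1)^3 = -1.
v=11: a=11^2·(≡2), b=11^2·(≡1) mod 11; (2|11)=-1, (1|11)=+1; (−1)^{2·2·5}·(-1)^2·(+1)^2 = +1.
v=29: a=29^0·(≡10), b=29^-2·(≡2) mod 29; (10|29)=-1, (2|29)=-1; (−1)^{0·-2·14}·(-1)^-2·(-1)^0 = +1.
v=∞: 39 > 0 and 3 > 0  ⇒  (a,b)_∞ = +1.
v=19: a=19^-2·(≡11), b=19^-4·(≡10) mod 19; (11|19)=+1, (10|19)=-1; (−1)^{-2·-4·9}·(+1)^-4·(-1)^-2 = +1.
v=13: a=13^1·(≡1), b=13^2·(≡9) mod 13; (1|13)=+1, (9|13)=+1; (−1)^{1·2·6}·(+1)^2·(+1)^1 = +1.
v=2: v_2(a)=0, v_2(b)=10; units ≡ 7, 3 (mod 8); ε·ε+αω+βω = 1·1+0·1+10·0 ≡ 1  ⇒  (a,b)_2 = -1.
v=17: a=17^-2·(≡14), b=17^-4·(≡5) mod 17; (14|17)=-1, (5|17)=-1; (−1)^{-2·-4·8}·(-1)^-4·(-1)^-2 = +1.
(39, 3 / ℚ) ramifies at {2, 3}: a division algebra.

[2, 3]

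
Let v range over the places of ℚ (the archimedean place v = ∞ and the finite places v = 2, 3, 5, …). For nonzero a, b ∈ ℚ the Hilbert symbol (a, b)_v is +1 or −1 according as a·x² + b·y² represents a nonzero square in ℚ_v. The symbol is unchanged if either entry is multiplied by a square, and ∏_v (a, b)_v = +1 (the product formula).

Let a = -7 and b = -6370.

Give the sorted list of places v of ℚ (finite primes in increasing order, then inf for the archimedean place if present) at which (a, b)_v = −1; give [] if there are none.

[5, 7, 13, inf]

(a, b) ≡ (-7, -130) mod (ℚ^×)²; places V = {2, 5, 7, 13, ∞}.
(a,b)_5: α=0, u≡3; β=1, v≡1 (mod 5); (3|5)=-1, (1|5)=+1; sign (−1)^0·-1^1·+1^0 = -1.
(a,b)_∞: sgn(-7)=−, sgn(-130)=−, so -1.
(a,b)_7: α=1, u≡6; β=2, v≡3 (mod 7); (6|7)=-1, (3|7)=-1; sign (−1)^0·-1^2·-1^1 = -1.
(a,b)_13: α=0, u≡6; β=1, v≡4 (mod 13); (6|13)=-1, (4|13)=+1; sign (−1)^0·-1^1·+1^0 = -1.
(a,b)_2: α=0, β=1; u≡1, v≡7 (mod 8); ε(u)ε(v)=0·1, αω(v)=0·0, βω(u)=1·0; sum ≡ 0  ⇒  +1.
(-7, -130 / ℚ) ramifies at {5, 7, 13, ∞}: a division algebra.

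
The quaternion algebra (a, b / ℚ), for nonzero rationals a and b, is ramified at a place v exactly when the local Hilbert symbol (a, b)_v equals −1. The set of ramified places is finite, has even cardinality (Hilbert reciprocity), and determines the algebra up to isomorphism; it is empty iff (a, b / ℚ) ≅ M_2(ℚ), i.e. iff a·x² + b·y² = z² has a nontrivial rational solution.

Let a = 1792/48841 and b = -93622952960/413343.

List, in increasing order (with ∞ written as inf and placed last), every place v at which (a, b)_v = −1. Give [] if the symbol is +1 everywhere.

[5, 7]

Mod squares: a ≡ 7, b ≡ -1295. Check v ∈ {∞, 2, 3, 5, 7, 13, 17, 19, 37}.
v=17: a=17^-2·(≡10), b=17^0·(≡10) mod 17; (10|17)=-1, (10|17)=-1; (−1)^{-2·0·8}·(-1)^0·(-1)^-2 = +1.
v=∞: 7 > 0 and -1295 < 0  ⇒  (a,b)_∞ = +1.
v=2: v_2(a)=8, v_2(b)=10; units ≡ 7, 1 (mod 8); ε·ε+αω+βω = 1·0+8·0+10·0 ≡ 0  ⇒  (a,b)_2 = +1.
v=5: a=5^0·(≡2), b=5^1·(≡1) mod 5; (2|5)=-1, (1|5)=+1; (−1)^{0·1·2}·(-1)^1·(+1)^0 = -1.
v=37: a=37^0·(≡16), b=37^3·(≡31) mod 37; (16|37)=+1, (31|37)=-1; (−1)^{0·3·18}·(+1)^3·(-1)^0 = +1.
v=7: a=7^1·(≡2), b=7^-1·(≡4) mod 7; (2|7)=+1, (4|7)=+1; (−1)^{1·-1·3}·(+1)^-1·(+1)^1 = -1.
v=3: a=3^0·(≡1), b=3^-10·(≡1) mod 3; (1|3)=+1, (1|3)=+1; (−1)^{0·-10·1}·(+1)^-10·(+1)^0 = +1.
v=19: a=19^0·(≡4), b=19^2·(≡5) mod 19; (4|19)=+1, (5|19)=+1; (−1)^{0·2·9}·(+1)^2·(+1)^0 = +1.
v=13: a=13^-2·(≡8), b=13^0·(≡6) mod 13; (8|13)=-1, (6|13)=-1; (−1)^{-2·0·6}·(-1)^0·(-1)^-2 = +1.
(7, -1295 / ℚ) ramifies at {5, 7}: a division algebra.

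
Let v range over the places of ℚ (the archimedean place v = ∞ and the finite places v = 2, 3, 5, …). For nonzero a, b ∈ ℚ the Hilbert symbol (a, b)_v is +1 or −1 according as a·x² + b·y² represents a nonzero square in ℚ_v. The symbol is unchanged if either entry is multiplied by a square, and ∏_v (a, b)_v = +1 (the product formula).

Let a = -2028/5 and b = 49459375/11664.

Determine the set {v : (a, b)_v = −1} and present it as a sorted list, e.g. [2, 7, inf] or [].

[]

Mod squares: a ≡ -15, b ≡ 1615. Check v ∈ {∞, 2, 3, 5, 7, 13, 17, 19}.
v=17: a=17^0·(≡16), b=17^1·(≡6) mod 17; (16|17)=+1, (6|17)=-1; (−1)^{0·1·8}·(+1)^1·(-1)^0 = +1.
v=3: a=3^1·(≡1), b=3^-6·(≡1) mod 3; (1|3)=+1, (1|3)=+1; (−1)^{1·-6·1}·(+1)^-6·(+1)^1 = +1.
v=∞: -15 < 0 and 1615 > 0  ⇒  (a,b)_∞ = +1.
v=7: a=7^0·(≡6), b=7^2·(≡5) mod 7; (6|7)=-1, (5|7)=-1; (−1)^{0·2·3}·(-1)^2·(-1)^0 = +1.
v=19: a=19^0·(≡1), b=19^1·(≡4) mod 19; (1|19)=+1, (4|19)=+1; (−1)^{0·1·9}·(+1)^1·(+1)^0 = +1.
v=2: v_2(a)=2, v_2(b)=-4; units ≡ 1, 7 (mod 8); ε·ε+αω+βω = 0·1+2·0+-4·0 ≡ 0  ⇒  (a,b)_2 = +1.
v=13: a=13^2·(≡8), b=13^0·(≡10) mod 13; (8|13)=-1, (10|13)=+1; (−1)^{2·0·6}·(-1)^0·(+1)^2 = +1.
v=5: a=5^-1·(≡2), b=5^5·(≡3) mod 5; (2|5)=-1, (3|5)=-1; (−1)^{-1·5·2}·(-1)^5·(-1)^-1 = +1.
Every local symbol is +1, so the conic -15·x² + 1615·y² = z² has ℚ_v-points for all v and hence a ℚ-point; (a, b / ℚ) ≅ M_2(ℚ).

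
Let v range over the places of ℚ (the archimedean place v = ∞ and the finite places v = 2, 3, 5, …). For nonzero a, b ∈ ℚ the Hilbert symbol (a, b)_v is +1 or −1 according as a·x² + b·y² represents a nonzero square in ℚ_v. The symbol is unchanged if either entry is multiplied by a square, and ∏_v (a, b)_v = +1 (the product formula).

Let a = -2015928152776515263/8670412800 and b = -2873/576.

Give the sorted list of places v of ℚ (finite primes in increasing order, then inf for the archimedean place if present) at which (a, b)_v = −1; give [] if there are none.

[2, inf]

(a, b) ≡ (-429, -17) mod (ℚ^×)²; places V = {2, 3, 5, 7, 11, 13, 17, ∞}.
(a,b)_3: α=-3, u≡1; β=-2, v≡1 (mod 3); (1|3)=+1, (1|3)=+1; sign (−1)^0·+1^-2·+1^-3 = +1.
(a,b)_13: α=7, u≡6; β=2, v≡12 (mod 13); (6|13)=-1, (12|13)=+1; sign (−1)^0·-1^2·+1^7 = +1.
(a,b)_11: α=3, u≡4; β=0, v≡5 (mod 11); (4|11)=+1, (5|11)=+1; sign (−1)^0·+1^0·+1^3 = +1.
(a,b)_2: α=-18, β=-6; u≡3, v≡7 (mod 8); ε(u)ε(v)=1·1, αω(v)=-18·0, βω(u)=-6·1; sum ≡ 1  ⇒  -1.
(a,b)_∞: sgn(-429)=−, sgn(-17)=−, so -1.
(a,b)_17: α=6, u≡8; β=1, v≡8 (mod 17); (8|17)=+1, (8|17)=+1; sign (−1)^0·+1^1·+1^6 = +1.
(a,b)_5: α=-2, u≡1; β=0, v≡2 (mod 5); (1|5)=+1, (2|5)=-1; sign (−1)^0·+1^0·-1^-2 = +1.
(a,b)_7: α=-2, u≡5; β=0, v≡2 (mod 7); (5|7)=-1, (2|7)=+1; sign (−1)^0·-1^0·+1^-2 = +1.
Ram(-429, -17) = {2, ∞}; no ℚ_2-point on the conic.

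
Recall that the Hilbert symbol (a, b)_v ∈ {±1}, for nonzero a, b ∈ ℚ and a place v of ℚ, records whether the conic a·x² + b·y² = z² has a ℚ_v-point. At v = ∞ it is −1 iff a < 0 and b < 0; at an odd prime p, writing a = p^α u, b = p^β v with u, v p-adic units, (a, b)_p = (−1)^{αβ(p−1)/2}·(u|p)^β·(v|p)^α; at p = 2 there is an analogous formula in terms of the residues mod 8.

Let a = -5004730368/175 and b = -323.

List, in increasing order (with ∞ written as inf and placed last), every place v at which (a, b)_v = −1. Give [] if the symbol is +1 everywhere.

[2, 7, 11, 17, 19, inf]

(a, b) ≡ (-7854, -323) mod (ℚ^×)²; places V = {2, 3, 5, 7, 11, 17, 19, ∞}.
(a,b)_2: α=13, β=0; u≡1, v≡5 (mod 8); ε(u)ε(v)=0·0, αω(v)=13·1, βω(u)=0·0; sum ≡ 1  ⇒  -1.
(a,b)_7: α=-1, u≡5; β=0, v≡6 (mod 7); (5|7)=-1, (6|7)=-1; sign (−1)^0·-1^0·-1^-1 = -1.
(a,b)_19: α=0, u≡12; β=1, v≡2 (mod 19); (12|19)=-1, (2|19)=-1; sign (−1)^0·-1^1·-1^0 = -1.
(a,b)_3: α=3, u≡1; β=0, v≡1 (mod 3); (1|3)=+1, (1|3)=+1; sign (−1)^0·+1^0·+1^3 = +1.
(a,b)_17: α=1, u≡3; β=1, v≡15 (mod 17); (3|17)=-1, (15|17)=+1; sign (−1)^0·-1^1·+1^1 = -1.
(a,b)_5: α=-2, u≡1; β=0, v≡2 (mod 5); (1|5)=+1, (2|5)=-1; sign (−1)^0·+1^0·-1^-2 = +1.
(a,b)_11: α=3, u≡9; β=0, v≡7 (mod 11); (9|11)=+1, (7|11)=-1; sign (−1)^0·+1^0·-1^3 = -1.
(a,b)_∞: sgn(-7854)=−, sgn(-323)=−, so -1.
Ram(-7854, -323) = {2, 7, 11, 17, 19, ∞}; no ℚ_2-point on the conic.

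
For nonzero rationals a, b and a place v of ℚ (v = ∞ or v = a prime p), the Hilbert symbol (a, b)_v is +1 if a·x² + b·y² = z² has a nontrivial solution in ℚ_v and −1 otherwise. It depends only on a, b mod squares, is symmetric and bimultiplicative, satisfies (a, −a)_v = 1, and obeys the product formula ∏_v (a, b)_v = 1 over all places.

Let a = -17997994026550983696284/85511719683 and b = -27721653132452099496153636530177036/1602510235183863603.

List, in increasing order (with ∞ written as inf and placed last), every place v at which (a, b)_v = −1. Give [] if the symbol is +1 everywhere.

[2, 3, 19, inf]

(a, b) ≡ (-1653, -34017) mod (ℚ^×)²; places V = {2, 3, 7, 11, 13, 17, 19, 23, 29, 37, ∞}.
(a,b)_29: α=1, u≡5; β=1, v≡24 (mod 29); (5|29)=+1, (24|29)=+1; sign (−1)^0·+1^1·+1^1 = +1.
(a,b)_3: α=-7, u≡1; β=-11, v≡1 (mod 3); (1|3)=+1, (1|3)=+1; sign (−1)^1·+1^-11·+1^-7 = -1.
(a,b)_19: α=3, u≡10; β=4, v≡15 (mod 19); (10|19)=-1, (15|19)=-1; sign (−1)^0·-1^4·-1^3 = -1.
(a,b)_11: α=6, u≡8; β=10, v≡6 (mod 11); (8|11)=-1, (6|11)=-1; sign (−1)^0·-1^10·-1^6 = +1.
(a,b)_7: α=0, u≡6; β=2, v≡6 (mod 7); (6|7)=-1, (6|7)=-1; sign (−1)^0·-1^2·-1^0 = +1.
(a,b)_∞: sgn(-1653)=−, sgn(-34017)=−, so -1.
(a,b)_2: α=2, β=2; u≡3, v≡7 (mod 8); ε(u)ε(v)=1·1, αω(v)=2·0, βω(u)=2·1; sum ≡ 1  ⇒  -1.
(a,b)_17: α=6, u≡8; β=9, v≡7 (mod 17); (8|17)=+1, (7|17)=-1; sign (−1)^0·+1^9·-1^6 = +1.
(a,b)_13: α=-4, u≡7; β=-6, v≡3 (mod 13); (7|13)=-1, (3|13)=+1; sign (−1)^0·-1^-6·+1^-4 = +1.
(a,b)_37: α=-2, u≡12; β=-4, v≡15 (mod 37); (12|37)=+1, (15|37)=-1; sign (−1)^0·+1^-4·-1^-2 = +1.
(a,b)_23: α=2, u≡16; β=3, v≡8 (mod 23); (16|23)=+1, (8|23)=+1; sign (−1)^0·+1^3·+1^2 = +1.
Ram(-1653, -34017) = {2, 3, 19, ∞}; no ℚ_2-point on the conic.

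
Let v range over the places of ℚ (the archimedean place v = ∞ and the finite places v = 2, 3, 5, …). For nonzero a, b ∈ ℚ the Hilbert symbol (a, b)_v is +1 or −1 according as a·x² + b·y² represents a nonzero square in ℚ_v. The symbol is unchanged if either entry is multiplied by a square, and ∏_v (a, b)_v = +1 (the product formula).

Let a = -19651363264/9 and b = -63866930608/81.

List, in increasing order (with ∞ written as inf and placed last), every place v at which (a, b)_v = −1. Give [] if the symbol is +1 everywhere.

[43, inf]

(a, b) ≡ (-1816879, -23619427) mod (ℚ^×)²; places V = {2, 3, 13, 29, 31, 43, 47, ∞}.
(a,b)_29: α=1, u≡27; β=1, v≡17 (mod 29); (27|29)=-1, (17|29)=-1; sign (−1)^0·-1^1·-1^1 = +1.
(a,b)_3: α=-2, u≡2; β=-4, v≡2 (mod 3); (2|3)=-1, (2|3)=-1; sign (−1)^0·-1^-4·-1^-2 = +1.
(a,b)_47: α=1, u≡16; β=1, v≡11 (mod 47); (16|47)=+1, (11|47)=-1; sign (−1)^1·+1^1·-1^1 = +1.
(a,b)_43: α=1, u≡17; β=1, v≡36 (mod 43); (17|43)=+1, (36|43)=+1; sign (−1)^1·+1^1·+1^1 = -1.
(a,b)_13: α=2, u≡10; β=3, v≡1 (mod 13); (10|13)=+1, (1|13)=+1; sign (−1)^0·+1^3·+1^2 = +1.
(a,b)_31: α=1, u≡27; β=1, v≡2 (mod 31); (27|31)=-1, (2|31)=+1; sign (−1)^1·-1^1·+1^1 = +1.
(a,b)_∞: sgn(-1816879)=−, sgn(-23619427)=−, so -1.
(a,b)_2: α=6, β=4; u≡1, v≡5 (mod 8); ε(u)ε(v)=0·0, αω(v)=6·1, βω(u)=4·0; sum ≡ 0  ⇒  +1.
(-1816879, -23619427 / ℚ) ramifies at {43, ∞}: a division algebra.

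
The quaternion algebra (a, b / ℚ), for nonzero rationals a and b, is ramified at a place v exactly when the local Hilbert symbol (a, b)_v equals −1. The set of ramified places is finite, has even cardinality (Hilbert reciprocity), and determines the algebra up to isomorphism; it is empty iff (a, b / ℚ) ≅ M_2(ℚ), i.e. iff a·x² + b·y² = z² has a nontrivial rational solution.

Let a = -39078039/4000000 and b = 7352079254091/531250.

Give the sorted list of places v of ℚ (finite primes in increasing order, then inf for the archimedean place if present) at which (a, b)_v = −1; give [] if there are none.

[13, 17, 19, 29]

Mod squares: a ≡ -39, b ≡ 8036886. Check v ∈ {∞, 2, 3, 5, 7, 11, 13, 17, 19, 29}.
v=2: v_2(a)=-8, v_2(b)=-1; units ≡ 1, 3 (mod 8); ε·ε+αω+βω = 0·1+-8·1+-1·0 ≡ 0  ⇒  (a,b)_2 = +1.
v=17: a=17^0·(≡7), b=17^-1·(≡7) mod 17; (7|17)=-1, (7|17)=-1; (−1)^{0·-1·8}·(-1)^-1·(-1)^0 = -1.
v=∞: -39 < 0 and 8036886 > 0  ⇒  (a,b)_∞ = +1.
v=5: a=5^-6·(≡1), b=5^-6·(≡4) mod 5; (1|5)=+1, (4|5)=+1; (−1)^{-6·-6·2}·(+1)^-6·(+1)^-6 = +1.
v=11: a=11^2·(≡3), b=11^3·(≡10) mod 11; (3|11)=+1, (10|11)=-1; (−1)^{2·3·5}·(+1)^3·(-1)^2 = +1.
v=3: a=3^1·(≡2), b=3^3·(≡1) mod 3; (2|3)=-1, (1|3)=+1; (−1)^{1·3·1}·(-1)^3·(+1)^1 = +1.
v=13: a=13^3·(≡9), b=13^5·(≡5) mod 13; (9|13)=+1, (5|13)=-1; (−1)^{3·5·6}·(+1)^5·(-1)^3 = -1.
v=29: a=29^0·(≡12), b=29^1·(≡12) mod 29; (12|29)=-1, (12|29)=-1; (−1)^{0·1·14}·(-1)^1·(-1)^0 = -1.
v=19: a=19^0·(≡13), b=19^1·(≡17) mod 19; (13|19)=-1, (17|19)=+1; (−1)^{0·1·9}·(-1)^1·(+1)^0 = -1.
v=7: a=7^2·(≡5), b=7^0·(≡2) mod 7; (5|7)=-1, (2|7)=+1; (−1)^{2·0·3}·(-1)^0·(+1)^2 = +1.
(-39, 8036886 / ℚ) ramifies at {13, 17, 19, 29}: a division algebra.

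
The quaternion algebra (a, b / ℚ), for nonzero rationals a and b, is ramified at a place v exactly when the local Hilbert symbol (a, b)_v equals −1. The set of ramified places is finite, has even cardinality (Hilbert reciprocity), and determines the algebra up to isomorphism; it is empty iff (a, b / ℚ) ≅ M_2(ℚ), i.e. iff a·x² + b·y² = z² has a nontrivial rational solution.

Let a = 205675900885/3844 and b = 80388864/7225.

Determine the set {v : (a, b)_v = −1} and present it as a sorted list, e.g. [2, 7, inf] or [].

[7, 17]

Mod squares: a ≡ 146965, b ≡ 34891. Check v ∈ {∞, 2, 3, 5, 7, 13, 17, 19, 23, 31, 37, 41}.
v=23: a=23^0·(≡2), b=23^1·(≡14) mod 23; (2|23)=+1, (14|23)=-1; (−1)^{0·1·11}·(+1)^1·(-1)^0 = +1.
v=13: a=13^5·(≡6), b=13^0·(≡1) mod 13; (6|13)=-1, (1|13)=+1; (−1)^{5·0·6}·(-1)^0·(+1)^5 = +1.
v=∞: 146965 > 0 and 34891 > 0  ⇒  (a,b)_∞ = +1.
v=31: a=31^-2·(≡9), b=31^0·(≡18) mod 31; (9|31)=+1, (18|31)=+1; (−1)^{-2·0·15}·(+1)^0·(+1)^-2 = +1.
v=41: a=41^0·(≡31), b=41^1·(≡23) mod 41; (31|41)=+1, (23|41)=+1; (−1)^{0·1·20}·(+1)^1·(+1)^0 = +1.
v=19: a=19^1·(≡2), b=19^0·(≡7) mod 19; (2|19)=-1, (7|19)=+1; (−1)^{1·0·9}·(-1)^0·(+1)^1 = +1.
v=37: a=37^0·(≡9), b=37^1·(≡18) mod 37; (9|37)=+1, (18|37)=-1; (−1)^{0·1·18}·(+1)^1·(-1)^0 = +1.
v=2: v_2(a)=-2, v_2(b)=8; units ≡ 5, 3 (mod 8); ε·ε+αω+βω = 0·1+-2·1+8·1 ≡ 0  ⇒  (a,b)_2 = +1.
v=3: a=3^0·(≡1), b=3^2·(≡1) mod 3; (1|3)=+1, (1|3)=+1; (−1)^{0·2·1}·(+1)^2·(+1)^0 = +1.
v=17: a=17^1·(≡8), b=17^-2·(≡10) mod 17; (8|17)=+1, (10|17)=-1; (−1)^{1·-2·8}·(+1)^-2·(-1)^1 = -1.
v=5: a=5^1·(≡3), b=5^-2·(≡1) mod 5; (3|5)=-1, (1|5)=+1; (−1)^{1·-2·2}·(-1)^-2·(+1)^1 = +1.
v=7: a=7^3·(≡2), b=7^0·(≡3) mod 7; (2|7)=+1, (3|7)=-1; (−1)^{3·0·3}·(+1)^0·(-1)^3 = -1.
(146965, 34891 / ℚ) ramifies at {7, 17}: a division algebra.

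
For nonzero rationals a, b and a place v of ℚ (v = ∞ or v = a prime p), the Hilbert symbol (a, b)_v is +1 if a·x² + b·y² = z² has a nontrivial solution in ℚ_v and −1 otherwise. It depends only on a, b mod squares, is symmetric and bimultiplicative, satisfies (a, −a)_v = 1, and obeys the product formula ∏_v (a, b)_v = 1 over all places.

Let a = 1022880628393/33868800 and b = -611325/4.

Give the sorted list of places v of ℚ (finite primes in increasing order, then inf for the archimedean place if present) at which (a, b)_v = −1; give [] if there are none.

[2, 11, 13, 31]

(a, b) ≡ (65379, -2717) mod (ℚ^×)²; places V = {2, 3, 5, 7, 11, 13, 17, 19, 31, 37, ∞}.
(a,b)_3: α=-3, u≡1; β=2, v≡1 (mod 3); (1|3)=+1, (1|3)=+1; sign (−1)^0·+1^2·+1^-3 = +1.
(a,b)_17: α=2, u≡10; β=0, v≡3 (mod 17); (10|17)=-1, (3|17)=-1; sign (−1)^0·-1^0·-1^2 = +1.
(a,b)_19: α=1, u≡18; β=1, v≡17 (mod 19); (18|19)=-1, (17|19)=+1; sign (−1)^1·-1^1·+1^1 = +1.
(a,b)_∞: sgn(65379)=+, sgn(-2717)=−, so +1.
(a,b)_7: α=-2, u≡6; β=0, v≡5 (mod 7); (6|7)=-1, (5|7)=-1; sign (−1)^0·-1^0·-1^-2 = +1.
(a,b)_2: α=-10, β=-2; u≡3, v≡3 (mod 8); ε(u)ε(v)=1·1, αω(v)=-10·1, βω(u)=-2·1; sum ≡ 1  ⇒  -1.
(a,b)_5: α=-2, u≡4; β=2, v≡3 (mod 5); (4|5)=+1, (3|5)=-1; sign (−1)^0·+1^2·-1^-2 = +1.
(a,b)_11: α=0, u≡7; β=1, v≡2 (mod 11); (7|11)=-1, (2|11)=-1; sign (−1)^0·-1^1·-1^0 = -1.
(a,b)_37: α=1, u≡34; β=0, v≡25 (mod 37); (34|37)=+1, (25|37)=+1; sign (−1)^0·+1^0·+1^1 = +1.
(a,b)_13: α=2, u≡6; β=1, v≡12 (mod 13); (6|13)=-1, (12|13)=+1; sign (−1)^0·-1^1·+1^2 = -1.
(a,b)_31: α=3, u≡18; β=0, v≡22 (mod 31); (18|31)=+1, (22|31)=-1; sign (−1)^0·+1^0·-1^3 = -1.
(65379, -2717 / ℚ) ramifies at {2, 11, 13, 31}: a division algebra.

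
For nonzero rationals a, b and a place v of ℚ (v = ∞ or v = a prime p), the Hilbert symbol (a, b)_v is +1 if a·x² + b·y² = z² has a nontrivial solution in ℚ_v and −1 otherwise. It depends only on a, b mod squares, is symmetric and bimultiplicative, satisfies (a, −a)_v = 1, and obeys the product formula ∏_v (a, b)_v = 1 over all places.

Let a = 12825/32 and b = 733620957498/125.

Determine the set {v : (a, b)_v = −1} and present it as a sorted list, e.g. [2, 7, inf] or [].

[3, 19]

Mod squares: a ≡ 114, b ≡ 4290. Check v ∈ {∞, 2, 3, 5, 11, 13, 19}.
v=∞: 114 > 0 and 4290 > 0  ⇒  (a,b)_∞ = +1.
v=3: a=3^3·(≡2), b=3^9·(≡2) mod 3; (2|3)=-1, (2|3)=-1; (−1)^{3·9·1}·(-1)^9·(-1)^3 = -1.
v=19: a=19^1·(≡11), b=19^4·(≡12) mod 19; (11|19)=+1, (12|19)=-1; (−1)^{1·4·9}·(+1)^4·(-1)^1 = -1.
v=2: v_2(a)=-5, v_2(b)=1; units ≡ 1, 1 (mod 8); ε·ε+αω+βω = 0·0+-5·0+1·0 ≡ 0  ⇒  (a,b)_2 = +1.
v=13: a=13^0·(≡12), b=13^1·(≡2) mod 13; (12|13)=+1, (2|13)=-1; (−1)^{0·1·6}·(+1)^1·(-1)^0 = +1.
v=5: a=5^2·(≡4), b=5^-3·(≡3) mod 5; (4|5)=+1, (3|5)=-1; (−1)^{2·-3·2}·(+1)^-3·(-1)^2 = +1.
v=11: a=11^0·(≡1), b=11^1·(≡5) mod 11; (1|11)=+1, (5|11)=+1; (−1)^{0·1·5}·(+1)^1·(+1)^0 = +1.
Ram(114, 4290) = {3, 19}; no ℚ_3-point on the conic.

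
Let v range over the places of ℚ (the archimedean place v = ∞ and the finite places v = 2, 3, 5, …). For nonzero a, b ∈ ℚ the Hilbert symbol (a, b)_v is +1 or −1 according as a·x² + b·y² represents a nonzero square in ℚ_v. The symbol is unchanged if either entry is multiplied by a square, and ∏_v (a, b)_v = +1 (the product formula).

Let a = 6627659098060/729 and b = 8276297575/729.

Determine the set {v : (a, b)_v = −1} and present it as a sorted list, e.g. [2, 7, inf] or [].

(a, b) ≡ (715, 7) mod (ℚ^×)²; places V = {2, 3, 5, 7, 11, 13, 23, ∞}.
(a,b)_2: α=2, β=0; u≡3, v≡7 (mod 8); ε(u)ε(v)=1·1, αω(v)=2·0, βω(u)=0·1; sum ≡ 1  ⇒  -1.
(a,b)_7: α=2, u≡1; β=1, v≡1 (mod 7); (1|7)=+1, (1|7)=+1; sign (−1)^0·+1^1·+1^2 = +1.
(a,b)_3: α=-6, u≡1; β=-6, v≡1 (mod 3); (1|3)=+1, (1|3)=+1; sign (−1)^0·+1^-6·+1^-6 = +1.
(a,b)_23: α=4, u≡12; β=4, v≡7 (mod 23); (12|23)=+1, (7|23)=-1; sign (−1)^0·+1^4·-1^4 = +1.
(a,b)_∞: sgn(715)=+, sgn(7)=+, so +1.
(a,b)_13: α=3, u≡9; β=2, v≡5 (mod 13); (9|13)=+1, (5|13)=-1; sign (−1)^0·+1^2·-1^3 = -1.
(a,b)_11: α=1, u≡10; β=0, v≡6 (mod 11); (10|11)=-1, (6|11)=-1; sign (−1)^0·-1^0·-1^1 = -1.
(a,b)_5: α=1, u≡3; β=2, v≡2 (mod 5); (3|5)=-1, (2|5)=-1; sign (−1)^0·-1^2·-1^1 = -1.
(715, 7 / ℚ) ramifies at {2, 5, 11, 13}: a division algebra.

[2, 5, 11, 13]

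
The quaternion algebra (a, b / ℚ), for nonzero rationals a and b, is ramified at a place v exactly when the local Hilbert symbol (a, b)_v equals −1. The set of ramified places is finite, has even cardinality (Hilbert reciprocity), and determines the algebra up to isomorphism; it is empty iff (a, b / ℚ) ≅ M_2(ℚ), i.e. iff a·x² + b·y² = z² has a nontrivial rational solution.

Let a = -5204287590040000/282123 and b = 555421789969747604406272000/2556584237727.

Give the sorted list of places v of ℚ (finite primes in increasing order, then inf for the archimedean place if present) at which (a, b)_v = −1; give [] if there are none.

[5, 19]

(a, b) ≡ (-87403477, 118465) mod (ℚ^×)²; places V = {2, 3, 5, 7, 11, 13, 17, 19, 23, 29, 31, 43, ∞}.
(a,b)_17: α=1, u≡3; β=2, v≡2 (mod 17); (3|17)=-1, (2|17)=+1; sign (−1)^0·-1^2·+1^1 = +1.
(a,b)_5: α=4, u≡2; β=3, v≡3 (mod 5); (2|5)=-1, (3|5)=-1; sign (−1)^0·-1^3·-1^4 = -1.
(a,b)_23: α=2, u≡14; β=4, v≡15 (mod 23); (14|23)=-1, (15|23)=-1; sign (−1)^0·-1^4·-1^2 = +1.
(a,b)_13: α=0, u≡11; β=-2, v≡3 (mod 13); (11|13)=-1, (3|13)=+1; sign (−1)^0·-1^-2·+1^0 = +1.
(a,b)_29: α=1, u≡23; β=-1, v≡6 (mod 29); (23|29)=+1, (6|29)=+1; sign (−1)^0·+1^-1·+1^1 = +1.
(a,b)_2: α=6, β=22; u≡3, v≡1 (mod 8); ε(u)ε(v)=1·0, αω(v)=6·0, βω(u)=22·1; sum ≡ 0  ⇒  +1.
(a,b)_∞: sgn(-87403477)=−, sgn(118465)=+, so +1.
(a,b)_43: α=-1, u≡11; β=-3, v≡37 (mod 43); (11|43)=+1, (37|43)=-1; sign (−1)^1·+1^-3·-1^-1 = +1.
(a,b)_31: α=1, u≡1; β=2, v≡28 (mod 31); (1|31)=+1, (28|31)=+1; sign (−1)^0·+1^2·+1^1 = +1.
(a,b)_19: α=1, u≡10; β=1, v≡18 (mod 19); (10|19)=-1, (18|19)=-1; sign (−1)^1·-1^1·-1^1 = -1.
(a,b)_7: α=1, u≡4; β=2, v≡1 (mod 7); (4|7)=+1, (1|7)=+1; sign (−1)^0·+1^2·+1^1 = +1.
(a,b)_3: α=-8, u≡2; β=-8, v≡1 (mod 3); (2|3)=-1, (1|3)=+1; sign (−1)^0·-1^-8·+1^-8 = +1.
(a,b)_11: α=2, u≡1; β=4, v≡8 (mod 11); (1|11)=+1, (8|11)=-1; sign (−1)^0·+1^4·-1^2 = +1.
(-87403477, 118465 / ℚ) ramifies at {5, 19}: a division algebra.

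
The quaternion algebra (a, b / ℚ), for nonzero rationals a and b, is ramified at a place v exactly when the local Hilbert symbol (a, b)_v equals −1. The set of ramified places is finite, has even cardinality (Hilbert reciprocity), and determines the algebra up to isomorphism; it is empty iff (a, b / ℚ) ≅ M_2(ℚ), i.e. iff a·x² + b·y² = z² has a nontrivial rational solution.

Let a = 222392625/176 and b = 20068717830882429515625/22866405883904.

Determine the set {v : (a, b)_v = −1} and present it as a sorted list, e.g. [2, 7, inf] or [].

Mod squares: a ≡ 40755, b ≡ 11. Check v ∈ {∞, 2, 3, 5, 7, 11, 13, 19}.
v=19: a=19^1·(≡4), b=19^2·(≡1) mod 19; (4|19)=+1, (1|19)=+1; (−1)^{1·2·9}·(+1)^2·(+1)^1 = +1.
v=11: a=11^-1·(≡3), b=11^-3·(≡1) mod 11; (3|11)=+1, (1|11)=+1; (−1)^{-1·-3·5}·(+1)^-3·(+1)^-1 = -1.
v=∞: 40755 > 0 and 11 > 0  ⇒  (a,b)_∞ = +1.
v=7: a=7^4·(≡1), b=7^12·(≡4) mod 7; (1|7)=+1, (4|7)=+1; (−1)^{4·12·3}·(+1)^12·(+1)^4 = +1.
v=2: v_2(a)=-4, v_2(b)=-34; units ≡ 3, 3 (mod 8); ε·ε+αω+βω = 1·1+-4·1+-34·1 ≡ 1  ⇒  (a,b)_2 = -1.
v=5: a=5^3·(≡1), b=5^6·(≡1) mod 5; (1|5)=+1, (1|5)=+1; (−1)^{3·6·2}·(+1)^6·(+1)^3 = +1.
v=3: a=3^1·(≡1), b=3^2·(≡2) mod 3; (1|3)=+1, (2|3)=-1; (−1)^{1·2·1}·(+1)^2·(-1)^1 = -1.
v=13: a=13^1·(≡5), b=13^4·(≡6) mod 13; (5|13)=-1, (6|13)=-1; (−1)^{1·4·6}·(-1)^4·(-1)^1 = -1.
Ram(40755, 11) = {2, 3, 11, 13}; no ℚ_2-point on the conic.

[2, 3, 11, 13]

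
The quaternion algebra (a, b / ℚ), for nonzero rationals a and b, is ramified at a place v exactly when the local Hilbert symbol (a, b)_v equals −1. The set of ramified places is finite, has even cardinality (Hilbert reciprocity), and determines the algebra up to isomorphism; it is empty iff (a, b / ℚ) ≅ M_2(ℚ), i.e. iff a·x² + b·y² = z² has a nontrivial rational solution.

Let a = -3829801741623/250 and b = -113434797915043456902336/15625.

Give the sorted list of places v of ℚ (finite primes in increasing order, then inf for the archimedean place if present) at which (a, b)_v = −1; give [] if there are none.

Mod squares: a ≡ -23121670, b ≡ -299. Check v ∈ {∞, 2, 3, 5, 11, 13, 19, 23, 37}.
v=13: a=13^3·(≡2), b=13^5·(≡10) mod 13; (2|13)=-1, (10|13)=+1; (−1)^{3·5·6}·(-1)^5·(+1)^3 = -1.
v=19: a=19^1·(≡4), b=19^2·(≡7) mod 19; (4|19)=+1, (7|19)=+1; (−1)^{1·2·9}·(+1)^2·(+1)^1 = +1.
v=3: a=3^4·(≡2), b=3^8·(≡1) mod 3; (2|3)=-1, (1|3)=+1; (−1)^{4·8·1}·(-1)^8·(+1)^4 = +1.
v=5: a=5^-3·(≡1), b=5^-6·(≡4) mod 5; (1|5)=+1, (4|5)=+1; (−1)^{-3·-6·2}·(+1)^-6·(+1)^-3 = +1.
v=∞: -23121670 < 0 and -299 < 0  ⇒  (a,b)_∞ = -1.
v=11: a=11^3·(≡4), b=11^2·(≡9) mod 11; (4|11)=+1, (9|11)=+1; (−1)^{3·2·5}·(+1)^2·(+1)^3 = +1.
v=2: v_2(a)=-1, v_2(b)=6; units ≡ 5, 5 (mod 8); ε·ε+αω+βω = 0·0+-1·1+6·1 ≡ 1  ⇒  (a,b)_2 = -1.
v=37: a=37^1·(≡31), b=37^2·(≡1) mod 37; (31|37)=-1, (1|37)=+1; (−1)^{1·2·18}·(-1)^2·(+1)^1 = +1.
v=23: a=23^1·(≡14), b=23^3·(≡7) mod 23; (14|23)=-1, (7|23)=-1; (−1)^{1·3·11}·(-1)^3·(-1)^1 = -1.
Ram(-23121670, -299) = {2, 13, 23, ∞}; no ℚ_2-point on the conic.

[2, 13, 23, inf]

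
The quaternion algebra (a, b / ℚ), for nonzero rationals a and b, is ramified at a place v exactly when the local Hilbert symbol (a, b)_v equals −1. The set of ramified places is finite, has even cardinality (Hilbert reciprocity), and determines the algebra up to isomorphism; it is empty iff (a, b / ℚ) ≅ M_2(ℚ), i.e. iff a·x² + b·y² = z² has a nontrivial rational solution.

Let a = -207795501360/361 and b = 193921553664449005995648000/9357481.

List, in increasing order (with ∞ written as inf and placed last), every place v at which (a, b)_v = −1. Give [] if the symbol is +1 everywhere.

[5, 41]

Mod squares: a ≡ -9635, b ≡ 10105. Check v ∈ {∞, 2, 3, 5, 7, 19, 23, 41, 43, 47}.
v=47: a=47^1·(≡26), b=47^3·(≡6) mod 47; (26|47)=-1, (6|47)=+1; (−1)^{1·3·23}·(-1)^3·(+1)^1 = +1.
v=5: a=5^1·(≡3), b=5^3·(≡4) mod 5; (3|5)=-1, (4|5)=+1; (−1)^{1·3·2}·(-1)^3·(+1)^1 = -1.
v=3: a=3^6·(≡1), b=3^10·(≡1) mod 3; (1|3)=+1, (1|3)=+1; (−1)^{6·10·1}·(+1)^10·(+1)^6 = +1.
v=43: a=43^2·(≡36), b=43^5·(≡30) mod 43; (36|43)=+1, (30|43)=-1; (−1)^{2·5·21}·(+1)^5·(-1)^2 = +1.
v=19: a=19^-2·(≡5), b=19^-2·(≡6) mod 19; (5|19)=+1, (6|19)=+1; (−1)^{-2·-2·9}·(+1)^-2·(+1)^-2 = +1.
v=23: a=23^0·(≡12), b=23^-2·(≡9) mod 23; (12|23)=+1, (9|23)=+1; (−1)^{0·-2·11}·(+1)^-2·(+1)^0 = +1.
v=41: a=41^1·(≡13), b=41^2·(≡6) mod 41; (13|41)=-1, (6|41)=-1; (−1)^{1·2·20}·(-1)^2·(-1)^1 = -1.
v=7: a=7^0·(≡2), b=7^-2·(≡4) mod 7; (2|7)=+1, (4|7)=+1; (−1)^{0·-2·3}·(+1)^-2·(+1)^0 = +1.
v=∞: -9635 < 0 and 10105 > 0  ⇒  (a,b)_∞ = +1.
v=2: v_2(a)=4, v_2(b)=10; units ≡ 5, 1 (mod 8); ε·ε+αω+βω = 0·0+4·0+10·1 ≡ 0  ⇒  (a,b)_2 = +1.
(-9635, 10105 / ℚ) ramifies at {5, 41}: a division algebra.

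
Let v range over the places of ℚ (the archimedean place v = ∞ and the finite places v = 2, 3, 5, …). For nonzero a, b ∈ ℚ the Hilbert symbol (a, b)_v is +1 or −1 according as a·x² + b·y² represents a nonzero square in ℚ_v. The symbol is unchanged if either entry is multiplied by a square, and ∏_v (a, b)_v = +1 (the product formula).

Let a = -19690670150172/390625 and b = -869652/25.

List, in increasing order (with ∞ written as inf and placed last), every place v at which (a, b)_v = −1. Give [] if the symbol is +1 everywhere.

(a, b) ≡ (-7, -493) mod (ℚ^×)²; places V = {2, 3, 5, 7, 17, 29, ∞}.
(a,b)_5: α=-8, u≡3; β=-2, v≡3 (mod 5); (3|5)=-1, (3|5)=-1; sign (−1)^0·-1^-2·-1^-8 = +1.
(a,b)_∞: sgn(-7)=−, sgn(-493)=−, so -1.
(a,b)_3: α=10, u≡2; β=2, v≡2 (mod 3); (2|3)=-1, (2|3)=-1; sign (−1)^0·-1^2·-1^10 = +1.
(a,b)_29: α=2, u≡20; β=1, v≡15 (mod 29); (20|29)=+1, (15|29)=-1; sign (−1)^0·+1^1·-1^2 = +1.
(a,b)_17: α=2, u≡3; β=1, v≡6 (mod 17); (3|17)=-1, (6|17)=-1; sign (−1)^0·-1^1·-1^2 = -1.
(a,b)_7: α=3, u≡6; β=2, v≡1 (mod 7); (6|7)=-1, (1|7)=+1; sign (−1)^0·-1^2·+1^3 = +1.
(a,b)_2: α=2, β=2; u≡1, v≡3 (mod 8); ε(u)ε(v)=0·1, αω(v)=2·1, βω(u)=2·0; sum ≡ 0  ⇒  +1.
Ram(-7, -493) = {17, ∞}; no ℚ_17-point on the conic.

[17, inf]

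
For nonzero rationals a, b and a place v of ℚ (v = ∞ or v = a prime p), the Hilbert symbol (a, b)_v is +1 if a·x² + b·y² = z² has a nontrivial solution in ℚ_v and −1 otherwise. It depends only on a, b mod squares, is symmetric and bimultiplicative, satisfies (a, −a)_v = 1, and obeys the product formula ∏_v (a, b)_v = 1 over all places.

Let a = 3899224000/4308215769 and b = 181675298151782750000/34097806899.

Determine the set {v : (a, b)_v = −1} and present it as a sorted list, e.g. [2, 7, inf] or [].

[7, 17, 19, 29]

Mod squares: a ≡ 1015, b ≡ 156009. Check v ∈ {∞, 2, 3, 5, 7, 11, 13, 17, 19, 23, 29}.
v=∞: 1015 > 0 and 156009 > 0  ⇒  (a,b)_∞ = +1.
v=19: a=19^0·(≡13), b=19^1·(≡12) mod 19; (13|19)=-1, (12|19)=-1; (−1)^{0·1·9}·(-1)^1·(-1)^0 = -1.
v=11: a=11^-2·(≡4), b=11^0·(≡2) mod 11; (4|11)=+1, (2|11)=-1; (−1)^{-2·0·5}·(+1)^0·(-1)^-2 = +1.
v=13: a=13^-2·(≡4), b=13^-4·(≡9) mod 13; (4|13)=+1, (9|13)=+1; (−1)^{-2·-4·6}·(+1)^-4·(+1)^-2 = +1.
v=7: a=7^5·(≡5), b=7^11·(≡3) mod 7; (5|7)=-1, (3|7)=-1; (−1)^{5·11·3}·(-1)^11·(-1)^5 = -1.
v=17: a=17^-2·(≡7), b=17^-3·(≡3) mod 17; (7|17)=-1, (3|17)=-1; (−1)^{-2·-3·8}·(-1)^-3·(-1)^-2 = -1.
v=3: a=3^-6·(≡1), b=3^-5·(≡1) mod 3; (1|3)=+1, (1|3)=+1; (−1)^{-6·-5·1}·(+1)^-5·(+1)^-6 = +1.
v=23: a=23^0·(≡3), b=23^1·(≡17) mod 23; (3|23)=+1, (17|23)=-1; (−1)^{0·1·11}·(+1)^1·(-1)^0 = +1.
v=2: v_2(a)=6, v_2(b)=4; units ≡ 7, 1 (mod 8); ε·ε+αω+βω = 1·0+6·0+4·0 ≡ 0  ⇒  (a,b)_2 = +1.
v=29: a=29^1·(≡4), b=29^2·(≡11) mod 29; (4|29)=+1, (11|29)=-1; (−1)^{1·2·14}·(+1)^2·(-1)^1 = -1.
v=5: a=5^3·(≡3), b=5^6·(≡4) mod 5; (3|5)=-1, (4|5)=+1; (−1)^{3·6·2}·(-1)^6·(+1)^3 = +1.
|Ram(1015, 156009)| = 4, even; anisotropic at {7, 17, 19, 29}.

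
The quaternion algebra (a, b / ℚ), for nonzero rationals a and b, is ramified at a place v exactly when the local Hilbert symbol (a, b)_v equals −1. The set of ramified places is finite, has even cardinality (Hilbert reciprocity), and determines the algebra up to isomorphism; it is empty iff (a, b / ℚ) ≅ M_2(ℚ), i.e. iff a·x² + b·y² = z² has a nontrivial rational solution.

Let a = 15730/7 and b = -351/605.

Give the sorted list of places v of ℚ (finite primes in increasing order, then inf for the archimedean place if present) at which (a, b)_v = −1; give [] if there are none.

(a, b) ≡ (910, -195) mod (ℚ^×)²; places V = {2, 3, 5, 7, 11, 13, ∞}.
(a,b)_11: α=2, u≡6; β=-2, v≡9 (mod 11); (6|11)=-1, (9|11)=+1; sign (−1)^0·-1^-2·+1^2 = +1.
(a,b)_5: α=1, u≡3; β=-1, v≡4 (mod 5); (3|5)=-1, (4|5)=+1; sign (−1)^0·-1^-1·+1^1 = -1.
(a,b)_13: α=1, u≡2; β=1, v≡11 (mod 13); (2|13)=-1, (11|13)=-1; sign (−1)^0·-1^1·-1^1 = +1.
(a,b)_3: α=0, u≡1; β=3, v≡1 (mod 3); (1|3)=+1, (1|3)=+1; sign (−1)^0·+1^3·+1^0 = +1.
(a,b)_∞: sgn(910)=+, sgn(-195)=−, so +1.
(a,b)_7: α=-1, u≡1; β=0, v≡2 (mod 7); (1|7)=+1, (2|7)=+1; sign (−1)^0·+1^0·+1^-1 = +1.
(a,b)_2: α=1, β=0; u≡7, v≡5 (mod 8); ε(u)ε(v)=1·0, αω(v)=1·1, βω(u)=0·0; sum ≡ 1  ⇒  -1.
(910, -195 / ℚ) ramifies at {2, 5}: a division algebra.

[2, 5]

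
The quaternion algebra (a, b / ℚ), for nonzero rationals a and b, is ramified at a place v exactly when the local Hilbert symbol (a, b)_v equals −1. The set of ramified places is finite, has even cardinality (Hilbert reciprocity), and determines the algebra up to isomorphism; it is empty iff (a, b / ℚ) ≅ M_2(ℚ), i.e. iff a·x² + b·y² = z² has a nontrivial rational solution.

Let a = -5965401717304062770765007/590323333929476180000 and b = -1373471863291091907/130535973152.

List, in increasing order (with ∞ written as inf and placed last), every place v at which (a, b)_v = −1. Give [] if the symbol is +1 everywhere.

(a, b) ≡ (-10710686, -369334) mod (ℚ^×)²; places V = {2, 3, 5, 7, 11, 13, 17, 23, 29, 31, 37, 43, ∞}.
(a,b)_23: α=1, u≡21; β=1, v≡20 (mod 23); (21|23)=-1, (20|23)=-1; sign (−1)^1·-1^1·-1^1 = -1.
(a,b)_37: α=1, u≡11; β=1, v≡14 (mod 37); (11|37)=+1, (14|37)=-1; sign (−1)^0·+1^1·-1^1 = -1.
(a,b)_29: α=3, u≡14; β=2, v≡12 (mod 29); (14|29)=-1, (12|29)=-1; sign (−1)^0·-1^2·-1^3 = -1.
(a,b)_3: α=18, u≡1; β=14, v≡2 (mod 3); (1|3)=+1, (2|3)=-1; sign (−1)^0·+1^14·-1^18 = +1.
(a,b)_11: α=-4, u≡5; β=0, v≡10 (mod 11); (5|11)=+1, (10|11)=-1; sign (−1)^0·+1^0·-1^-4 = +1.
(a,b)_43: α=4, u≡34; β=2, v≡31 (mod 43); (34|43)=-1, (31|43)=+1; sign (−1)^0·-1^2·+1^4 = +1.
(a,b)_13: α=0, u≡10; β=-2, v≡10 (mod 13); (10|13)=+1, (10|13)=+1; sign (−1)^0·+1^-2·+1^0 = +1.
(a,b)_7: α=1, u≡1; β=1, v≡1 (mod 7); (1|7)=+1, (1|7)=+1; sign (−1)^1·+1^1·+1^1 = -1.
(a,b)_31: α=1, u≡19; β=1, v≡13 (mod 31); (19|31)=+1, (13|31)=-1; sign (−1)^1·+1^1·-1^1 = +1.
(a,b)_17: α=-10, u≡11; β=-6, v≡8 (mod 17); (11|17)=-1, (8|17)=+1; sign (−1)^0·-1^-6·+1^-10 = +1.
(a,b)_∞: sgn(-10710686)=−, sgn(-369334)=−, so -1.
(a,b)_2: α=-5, β=-5; u≡1, v≡5 (mod 8); ε(u)ε(v)=0·0, αω(v)=-5·1, βω(u)=-5·0; sum ≡ 1  ⇒  -1.
(a,b)_5: α=-4, u≡1; β=0, v≡4 (mod 5); (1|5)=+1, (4|5)=+1; sign (−1)^0·+1^0·+1^-4 = +1.
(-10710686, -369334 / ℚ) ramifies at {2, 7, 23, 29, 37, ∞}: a division algebra.

[2, 7, 23, 29, 37, inf]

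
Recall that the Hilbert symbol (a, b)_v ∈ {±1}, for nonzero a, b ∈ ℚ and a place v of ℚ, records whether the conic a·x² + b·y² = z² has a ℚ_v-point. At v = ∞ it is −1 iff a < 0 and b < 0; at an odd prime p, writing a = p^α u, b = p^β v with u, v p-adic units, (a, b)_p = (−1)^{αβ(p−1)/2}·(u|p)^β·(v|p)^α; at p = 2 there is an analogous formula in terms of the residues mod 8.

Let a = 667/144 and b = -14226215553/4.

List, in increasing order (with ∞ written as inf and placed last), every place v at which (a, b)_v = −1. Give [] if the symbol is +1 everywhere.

[2, 11, 19, 29]

Mod squares: a ≡ 667, b ≡ -3553. Check v ∈ {∞, 2, 3, 11, 17, 19, 23, 29}.
v=29: a=29^1·(≡6), b=29^2·(≡3) mod 29; (6|29)=+1, (3|29)=-1; (−1)^{1·2·14}·(+1)^2·(-1)^1 = -1.
v=17: a=17^0·(≡9), b=17^1·(≡7) mod 17; (9|17)=+1, (7|17)=-1; (−1)^{0·1·8}·(+1)^1·(-1)^0 = +1.
v=∞: 667 > 0 and -3553 < 0  ⇒  (a,b)_∞ = +1.
v=3: a=3^-2·(≡1), b=3^2·(≡2) mod 3; (1|3)=+1, (2|3)=-1; (−1)^{-2·2·1}·(+1)^2·(-1)^-2 = +1.
v=2: v_2(a)=-4, v_2(b)=-2; units ≡ 3, 7 (mod 8); ε·ε+αω+βω = 1·1+-4·0+-2·1 ≡ 1  ⇒  (a,b)_2 = -1.
v=23: a=23^1·(≡1), b=23^2·(≡6) mod 23; (1|23)=+1, (6|23)=+1; (−1)^{1·2·11}·(+1)^2·(+1)^1 = +1.
v=19: a=19^0·(≡14), b=19^1·(≡8) mod 19; (14|19)=-1, (8|19)=-1; (−1)^{0·1·9}·(-1)^1·(-1)^0 = -1.
v=11: a=11^0·(≡7), b=11^1·(≡10) mod 11; (7|11)=-1, (10|11)=-1; (−1)^{0·1·5}·(-1)^1·(-1)^0 = -1.
(667, -3553 / ℚ) ramifies at {2, 11, 19, 29}: a division algebra.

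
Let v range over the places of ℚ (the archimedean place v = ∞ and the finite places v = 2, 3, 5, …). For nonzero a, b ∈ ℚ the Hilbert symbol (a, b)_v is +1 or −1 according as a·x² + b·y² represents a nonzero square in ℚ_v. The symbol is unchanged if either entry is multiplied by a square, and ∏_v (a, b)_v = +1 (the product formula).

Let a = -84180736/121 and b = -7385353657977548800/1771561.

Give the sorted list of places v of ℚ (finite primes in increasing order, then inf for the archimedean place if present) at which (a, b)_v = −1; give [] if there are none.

(a, b) ≡ (-391, -667) mod (ℚ^×)²; places V = {2, 5, 11, 17, 23, 29, ∞}.
(a,b)_11: α=-2, u≡9; β=-6, v≡3 (mod 11); (9|11)=+1, (3|11)=+1; sign (−1)^0·+1^-6·+1^-2 = +1.
(a,b)_5: α=0, u≡4; β=2, v≡3 (mod 5); (4|5)=+1, (3|5)=-1; sign (−1)^0·+1^2·-1^0 = +1.
(a,b)_29: α=2, u≡14; β=5, v≡5 (mod 29); (14|29)=-1, (5|29)=+1; sign (−1)^0·-1^5·+1^2 = -1.
(a,b)_2: α=8, β=12; u≡1, v≡5 (mod 8); ε(u)ε(v)=0·0, αω(v)=8·1, βω(u)=12·0; sum ≡ 0  ⇒  +1.
(a,b)_17: α=1, u≡10; β=2, v≡2 (mod 17); (10|17)=-1, (2|17)=+1; sign (−1)^0·-1^2·+1^1 = +1.
(a,b)_∞: sgn(-391)=−, sgn(-667)=−, so -1.
(a,b)_23: α=1, u≡16; β=3, v≡14 (mod 23); (16|23)=+1, (14|23)=-1; sign (−1)^1·+1^3·-1^1 = +1.
(-391, -667 / ℚ) ramifies at {29, ∞}: a division algebra.

[29, inf]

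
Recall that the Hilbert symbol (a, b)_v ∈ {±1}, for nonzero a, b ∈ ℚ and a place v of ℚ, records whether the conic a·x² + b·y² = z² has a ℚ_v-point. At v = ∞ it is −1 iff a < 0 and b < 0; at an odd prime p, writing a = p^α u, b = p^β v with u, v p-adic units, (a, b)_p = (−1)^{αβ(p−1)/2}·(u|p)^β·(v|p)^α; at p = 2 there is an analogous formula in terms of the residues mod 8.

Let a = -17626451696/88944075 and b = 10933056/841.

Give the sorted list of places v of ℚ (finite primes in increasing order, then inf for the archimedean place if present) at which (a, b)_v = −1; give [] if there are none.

(a, b) ≡ (-3813, 2109) mod (ℚ^×)²; places V = {2, 3, 5, 7, 11, 19, 29, 31, 37, 41, ∞}.
(a,b)_31: α=1, u≡4; β=0, v≡25 (mod 31); (4|31)=+1, (25|31)=+1; sign (−1)^0·+1^0·+1^1 = +1.
(a,b)_11: α=-4, u≡5; β=0, v≡7 (mod 11); (5|11)=+1, (7|11)=-1; sign (−1)^0·+1^0·-1^-4 = +1.
(a,b)_19: α=2, u≡17; β=1, v≡17 (mod 19); (17|19)=+1, (17|19)=+1; sign (−1)^0·+1^1·+1^2 = +1.
(a,b)_7: α=4, u≡1; β=0, v≡1 (mod 7); (1|7)=+1, (1|7)=+1; sign (−1)^0·+1^0·+1^4 = +1.
(a,b)_3: α=-5, u≡1; β=5, v≡1 (mod 3); (1|3)=+1, (1|3)=+1; sign (−1)^1·+1^5·+1^-5 = -1.
(a,b)_37: α=0, u≡17; β=1, v≡29 (mod 37); (17|37)=-1, (29|37)=-1; sign (−1)^0·-1^1·-1^0 = -1.
(a,b)_2: α=4, β=6; u≡3, v≡5 (mod 8); ε(u)ε(v)=1·0, αω(v)=4·1, βω(u)=6·1; sum ≡ 0  ⇒  +1.
(a,b)_∞: sgn(-3813)=−, sgn(2109)=+, so +1.
(a,b)_41: α=1, u≡38; β=0, v≡33 (mod 41); (38|41)=-1, (33|41)=+1; sign (−1)^0·-1^0·+1^1 = +1.
(a,b)_5: α=-2, u≡3; β=0, v≡1 (mod 5); (3|5)=-1, (1|5)=+1; sign (−1)^0·-1^0·+1^-2 = +1.
(a,b)_29: α=0, u≡12; β=-2, v≡27 (mod 29); (12|29)=-1, (27|29)=-1; sign (−1)^0·-1^-2·-1^0 = +1.
Ram(-3813, 2109) = {3, 37}; no ℚ_3-point on the conic.

[3, 37]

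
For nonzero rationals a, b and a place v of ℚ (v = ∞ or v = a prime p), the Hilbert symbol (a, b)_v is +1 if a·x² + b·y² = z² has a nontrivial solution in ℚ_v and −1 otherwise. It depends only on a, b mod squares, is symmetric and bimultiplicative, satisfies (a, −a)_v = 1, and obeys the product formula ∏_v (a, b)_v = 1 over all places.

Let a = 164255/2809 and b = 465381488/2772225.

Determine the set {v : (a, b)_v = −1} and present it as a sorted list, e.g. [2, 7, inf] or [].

[2, 5, 7, 13]

(a, b) ≡ (455, 143) mod (ℚ^×)²; places V = {2, 3, 5, 7, 11, 13, 19, 37, 41, 53, ∞}.
(a,b)_37: α=0, u≡33; β=-2, v≡22 (mod 37); (33|37)=+1, (22|37)=-1; sign (−1)^0·+1^-2·-1^0 = +1.
(a,b)_∞: sgn(455)=+, sgn(143)=+, so +1.
(a,b)_13: α=1, u≡12; β=1, v≡8 (mod 13); (12|13)=+1, (8|13)=-1; sign (−1)^0·+1^1·-1^1 = -1.
(a,b)_5: α=1, u≡4; β=-2, v≡2 (mod 5); (4|5)=+1, (2|5)=-1; sign (−1)^0·+1^-2·-1^1 = -1.
(a,b)_53: α=-2, u≡8; β=0, v≡6 (mod 53); (8|53)=-1, (6|53)=+1; sign (−1)^0·-1^0·+1^-2 = +1.
(a,b)_41: α=0, u≡18; β=2, v≡18 (mod 41); (18|41)=+1, (18|41)=+1; sign (−1)^0·+1^2·+1^0 = +1.
(a,b)_7: α=1, u≡4; β=0, v≡5 (mod 7); (4|7)=+1, (5|7)=-1; sign (−1)^0·+1^0·-1^1 = -1.
(a,b)_11: α=0, u≡9; β=3, v≡7 (mod 11); (9|11)=+1, (7|11)=-1; sign (−1)^0·+1^3·-1^0 = +1.
(a,b)_3: α=0, u≡2; β=-4, v≡2 (mod 3); (2|3)=-1, (2|3)=-1; sign (−1)^0·-1^-4·-1^0 = +1.
(a,b)_2: α=0, β=4; u≡7, v≡7 (mod 8); ε(u)ε(v)=1·1, αω(v)=0·0, βω(u)=4·0; sum ≡ 1  ⇒  -1.
(a,b)_19: α=2, u≡13; β=0, v≡13 (mod 19); (13|19)=-1, (13|19)=-1; sign (−1)^0·-1^0·-1^2 = +1.
|Ram(455, 143)| = 4, even; anisotropic at {2, 5, 7, 13}.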